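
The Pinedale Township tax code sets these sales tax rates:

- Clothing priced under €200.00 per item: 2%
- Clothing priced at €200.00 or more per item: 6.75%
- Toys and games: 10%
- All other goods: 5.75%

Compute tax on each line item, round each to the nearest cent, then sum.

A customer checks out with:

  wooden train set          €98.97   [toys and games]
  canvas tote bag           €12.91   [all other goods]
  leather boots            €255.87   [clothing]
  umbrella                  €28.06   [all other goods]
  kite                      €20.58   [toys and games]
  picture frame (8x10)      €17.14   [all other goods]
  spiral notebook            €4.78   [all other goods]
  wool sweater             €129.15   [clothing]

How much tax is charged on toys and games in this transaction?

€11.96

Wooden train set €98.97: toys and games → 10% → €9.90
Kite €20.58: toys and games → 10% → €2.06
Tax on toys and games = €9.90 + €2.06 = €11.96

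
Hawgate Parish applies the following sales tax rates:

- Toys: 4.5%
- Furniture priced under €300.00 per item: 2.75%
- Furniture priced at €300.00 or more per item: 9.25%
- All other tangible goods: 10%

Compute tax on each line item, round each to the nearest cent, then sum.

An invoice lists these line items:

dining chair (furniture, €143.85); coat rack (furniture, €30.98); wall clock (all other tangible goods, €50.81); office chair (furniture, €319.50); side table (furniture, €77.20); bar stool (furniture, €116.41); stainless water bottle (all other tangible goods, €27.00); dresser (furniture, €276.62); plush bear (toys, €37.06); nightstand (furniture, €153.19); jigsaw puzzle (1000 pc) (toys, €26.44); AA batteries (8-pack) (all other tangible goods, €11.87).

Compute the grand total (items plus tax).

€1334.26

Dining chair €143.85: furniture, under €300.00 → 2.75% → €3.96
Coat rack €30.98: furniture, under €300.00 → 2.75% → €0.85
Wall clock €50.81: all other tangible goods → 10% → €5.08
Office chair €319.50: furniture, €300.00 or more → 9.25% → €29.55
Side table €77.20: furniture, under €300.00 → 2.75% → €2.12
Bar stool €116.41: furniture, under €300.00 → 2.75% → €3.20
Stainless water bottle €27.00: all other tangible goods → 10% → €2.70
Dresser €276.62: furniture, under €300.00 → 2.75% → €7.61
Plush bear €37.06: toys → 4.5% → €1.67
Nightstand €153.19: furniture, under €300.00 → 2.75% → €4.21
Jigsaw puzzle (1000 pc) €26.44: toys → 4.5% → €1.19
AA batteries (8-pack) €11.87: all other tangible goods → 10% → €1.19
Subtotal = €1270.93; tax = €63.33; total due = €1334.26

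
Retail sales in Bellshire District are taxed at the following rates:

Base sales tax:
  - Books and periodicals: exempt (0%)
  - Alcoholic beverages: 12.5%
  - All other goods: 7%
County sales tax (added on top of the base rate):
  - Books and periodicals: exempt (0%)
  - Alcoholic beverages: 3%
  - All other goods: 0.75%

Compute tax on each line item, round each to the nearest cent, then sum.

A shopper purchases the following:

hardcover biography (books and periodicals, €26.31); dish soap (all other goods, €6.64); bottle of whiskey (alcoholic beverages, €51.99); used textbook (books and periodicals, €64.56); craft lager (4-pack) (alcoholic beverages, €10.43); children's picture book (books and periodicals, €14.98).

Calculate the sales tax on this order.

Hardcover biography €26.31: books and periodicals → 0% + 0% county = 0% → €0.00
Dish soap €6.64: all other goods → 7% + 0.75% county = 7.75% → €0.51
Bottle of whiskey €51.99: alcoholic beverages → 12.5% + 3% county = 15.5% → €8.06
Used textbook €64.56: books and periodicals → 0% + 0% county = 0% → €0.00
Craft lager (4-pack) €10.43: alcoholic beverages → 12.5% + 3% county = 15.5% → €1.62
Children's picture book €14.98: books and periodicals → 0% + 0% county = 0% → €0.00
Total tax = €0.51 + €8.06 + €1.62 = €10.19

€10.19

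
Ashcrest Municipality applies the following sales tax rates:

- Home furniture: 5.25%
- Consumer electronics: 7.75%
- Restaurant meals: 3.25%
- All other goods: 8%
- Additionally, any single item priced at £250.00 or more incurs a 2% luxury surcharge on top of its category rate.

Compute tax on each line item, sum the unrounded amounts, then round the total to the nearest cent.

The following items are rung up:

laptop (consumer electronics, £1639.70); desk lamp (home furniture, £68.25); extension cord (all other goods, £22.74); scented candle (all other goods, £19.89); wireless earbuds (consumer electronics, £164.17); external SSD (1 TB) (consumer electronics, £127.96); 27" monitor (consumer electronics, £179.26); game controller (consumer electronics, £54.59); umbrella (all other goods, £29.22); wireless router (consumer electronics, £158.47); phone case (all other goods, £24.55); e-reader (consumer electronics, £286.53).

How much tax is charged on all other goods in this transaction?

£7.71

Extension cord £22.74: all other goods → 8% → £1.8192
Scented candle £19.89: all other goods → 8% → £1.5912
Umbrella £29.22: all other goods → 8% → £2.3376
Phone case £24.55: all other goods → 8% → £1.964
Tax on all other goods: unrounded sum = £7.712 → £7.71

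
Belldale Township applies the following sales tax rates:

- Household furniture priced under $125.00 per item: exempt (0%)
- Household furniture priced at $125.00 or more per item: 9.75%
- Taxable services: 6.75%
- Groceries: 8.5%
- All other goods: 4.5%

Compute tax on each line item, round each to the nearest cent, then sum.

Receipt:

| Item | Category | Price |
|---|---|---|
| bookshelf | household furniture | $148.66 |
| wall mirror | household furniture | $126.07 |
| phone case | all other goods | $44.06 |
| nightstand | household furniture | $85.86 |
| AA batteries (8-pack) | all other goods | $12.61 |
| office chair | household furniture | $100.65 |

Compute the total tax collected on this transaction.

$29.33

Bookshelf $148.66: household furniture, $125.00 or more → 9.75% → $14.49
Wall mirror $126.07: household furniture, $125.00 or more → 9.75% → $12.29
Phone case $44.06: all other goods → 4.5% → $1.98
Nightstand $85.86: household furniture, under $125.00 → 0% → $0.00
AA batteries (8-pack) $12.61: all other goods → 4.5% → $0.57
Office chair $100.65: household furniture, under $125.00 → 0% → $0.00
Total tax = $14.49 + $12.29 + $1.98 + $0.57 = $29.33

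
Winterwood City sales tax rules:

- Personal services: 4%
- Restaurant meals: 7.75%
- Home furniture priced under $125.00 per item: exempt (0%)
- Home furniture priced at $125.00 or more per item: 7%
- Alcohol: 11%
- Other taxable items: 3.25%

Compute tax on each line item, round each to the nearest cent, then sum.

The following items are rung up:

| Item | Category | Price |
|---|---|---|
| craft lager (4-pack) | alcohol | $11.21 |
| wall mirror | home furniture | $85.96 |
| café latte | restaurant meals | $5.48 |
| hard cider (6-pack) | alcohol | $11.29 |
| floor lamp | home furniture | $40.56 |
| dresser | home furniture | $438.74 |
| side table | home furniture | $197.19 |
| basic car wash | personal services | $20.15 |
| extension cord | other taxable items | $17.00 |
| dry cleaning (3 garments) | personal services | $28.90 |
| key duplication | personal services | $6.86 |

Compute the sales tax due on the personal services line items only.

$2.24

Basic car wash $20.15: personal services → 4% → $0.81
Dry cleaning (3 garments) $28.90: personal services → 4% → $1.16
Key duplication $6.86: personal services → 4% → $0.27
Tax on personal services = $0.81 + $1.16 + $0.27 = $2.24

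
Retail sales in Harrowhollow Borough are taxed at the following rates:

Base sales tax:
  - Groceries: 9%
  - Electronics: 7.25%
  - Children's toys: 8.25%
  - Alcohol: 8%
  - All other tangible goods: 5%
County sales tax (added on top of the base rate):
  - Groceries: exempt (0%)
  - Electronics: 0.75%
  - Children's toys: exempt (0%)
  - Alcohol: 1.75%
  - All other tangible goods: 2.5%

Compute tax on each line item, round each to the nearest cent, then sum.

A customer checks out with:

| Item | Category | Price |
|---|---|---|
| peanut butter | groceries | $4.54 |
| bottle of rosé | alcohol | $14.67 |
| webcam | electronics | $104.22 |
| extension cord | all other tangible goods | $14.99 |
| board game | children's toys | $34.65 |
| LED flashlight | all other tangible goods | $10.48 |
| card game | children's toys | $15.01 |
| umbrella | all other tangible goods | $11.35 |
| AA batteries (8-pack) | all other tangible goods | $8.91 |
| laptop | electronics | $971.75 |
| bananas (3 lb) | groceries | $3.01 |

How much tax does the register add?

$95.72

Peanut butter $4.54: groceries → 9% + 0% county = 9% → $0.41
Bottle of rosé $14.67: alcohol → 8% + 1.75% county = 9.75% → $1.43
Webcam $104.22: electronics → 7.25% + 0.75% county = 8% → $8.34
Extension cord $14.99: all other tangible goods → 5% + 2.5% county = 7.5% → $1.12
Board game $34.65: children's toys → 8.25% + 0% county = 8.25% → $2.86
LED flashlight $10.48: all other tangible goods → 5% + 2.5% county = 7.5% → $0.79
Card game $15.01: children's toys → 8.25% + 0% county = 8.25% → $1.24
Umbrella $11.35: all other tangible goods → 5% + 2.5% county = 7.5% → $0.85
AA batteries (8-pack) $8.91: all other tangible goods → 5% + 2.5% county = 7.5% → $0.67
Laptop $971.75: electronics → 7.25% + 0.75% county = 8% → $77.74
Bananas (3 lb) $3.01: groceries → 9% + 0% county = 9% → $0.27
Total tax = $0.41 + $1.43 + $8.34 + $1.12 + $2.86 + $0.79 + $1.24 + $0.85 + $0.67 + $77.74 + $0.27 = $95.72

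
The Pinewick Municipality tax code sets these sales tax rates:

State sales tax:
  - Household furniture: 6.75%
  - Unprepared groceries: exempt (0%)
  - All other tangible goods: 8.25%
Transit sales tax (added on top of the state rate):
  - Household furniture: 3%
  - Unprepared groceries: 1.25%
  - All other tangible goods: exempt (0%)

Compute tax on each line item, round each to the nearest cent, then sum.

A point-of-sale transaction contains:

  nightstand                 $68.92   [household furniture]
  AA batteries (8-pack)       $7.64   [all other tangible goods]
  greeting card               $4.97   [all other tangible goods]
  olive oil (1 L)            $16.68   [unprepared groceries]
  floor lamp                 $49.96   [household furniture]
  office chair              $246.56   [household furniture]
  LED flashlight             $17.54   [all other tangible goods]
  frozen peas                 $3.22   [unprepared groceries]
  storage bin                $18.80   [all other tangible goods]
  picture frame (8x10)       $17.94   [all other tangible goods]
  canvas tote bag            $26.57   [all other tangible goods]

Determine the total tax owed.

$43.59

Nightstand $68.92: household furniture → 6.75% + 3% transit = 9.75% → $6.72
AA batteries (8-pack) $7.64: all other tangible goods → 8.25% + 0% transit = 8.25% → $0.63
Greeting card $4.97: all other tangible goods → 8.25% + 0% transit = 8.25% → $0.41
Olive oil (1 L) $16.68: unprepared groceries → 0% + 1.25% transit = 1.25% → $0.21
Floor lamp $49.96: household furniture → 6.75% + 3% transit = 9.75% → $4.87
Office chair $246.56: household furniture → 6.75% + 3% transit = 9.75% → $24.04
LED flashlight $17.54: all other tangible goods → 8.25% + 0% transit = 8.25% → $1.45
Frozen peas $3.22: unprepared groceries → 0% + 1.25% transit = 1.25% → $0.04
Storage bin $18.80: all other tangible goods → 8.25% + 0% transit = 8.25% → $1.55
Picture frame (8x10) $17.94: all other tangible goods → 8.25% + 0% transit = 8.25% → $1.48
Canvas tote bag $26.57: all other tangible goods → 8.25% + 0% transit = 8.25% → $2.19
Total tax = $6.72 + $0.63 + $0.41 + $0.21 + $4.87 + $24.04 + $1.45 + $0.04 + $1.55 + $1.48 + $2.19 = $43.59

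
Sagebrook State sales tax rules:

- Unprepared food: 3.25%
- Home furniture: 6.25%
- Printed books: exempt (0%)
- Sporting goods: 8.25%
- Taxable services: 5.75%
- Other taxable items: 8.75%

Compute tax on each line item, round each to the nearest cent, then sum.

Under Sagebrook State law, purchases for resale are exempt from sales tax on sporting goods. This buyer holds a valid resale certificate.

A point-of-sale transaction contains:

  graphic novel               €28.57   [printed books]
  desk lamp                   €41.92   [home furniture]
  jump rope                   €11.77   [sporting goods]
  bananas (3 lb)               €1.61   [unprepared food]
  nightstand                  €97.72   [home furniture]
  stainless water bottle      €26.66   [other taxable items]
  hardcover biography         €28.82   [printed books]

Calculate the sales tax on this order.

Graphic novel €28.57: printed books → 0% → €0.00
Desk lamp €41.92: home furniture → 6.25% → €2.62
Jump rope €11.77: sporting goods, buyer-exempt → 0% → €0.00
Bananas (3 lb) €1.61: unprepared food → 3.25% → €0.05
Nightstand €97.72: home furniture → 6.25% → €6.11
Stainless water bottle €26.66: other taxable items → 8.75% → €2.33
Hardcover biography €28.82: printed books → 0% → €0.00
Total tax = €2.62 + €0.05 + €6.11 + €2.33 = €11.11

€11.11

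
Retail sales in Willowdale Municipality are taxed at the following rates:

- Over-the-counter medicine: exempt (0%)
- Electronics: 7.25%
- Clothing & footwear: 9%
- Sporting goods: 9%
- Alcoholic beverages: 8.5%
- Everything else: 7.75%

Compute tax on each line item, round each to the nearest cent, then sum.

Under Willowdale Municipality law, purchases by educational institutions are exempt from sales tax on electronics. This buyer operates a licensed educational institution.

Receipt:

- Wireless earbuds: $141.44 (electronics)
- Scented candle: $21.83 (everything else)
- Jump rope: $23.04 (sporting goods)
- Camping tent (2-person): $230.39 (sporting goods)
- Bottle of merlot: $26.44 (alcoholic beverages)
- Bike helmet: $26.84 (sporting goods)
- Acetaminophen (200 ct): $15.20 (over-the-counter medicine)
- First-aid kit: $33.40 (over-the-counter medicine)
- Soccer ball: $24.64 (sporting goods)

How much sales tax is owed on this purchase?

$31.39

Wireless earbuds $141.44: electronics, buyer-exempt → 0% → $0.00
Scented candle $21.83: everything else → 7.75% → $1.69
Jump rope $23.04: sporting goods → 9% → $2.07
Camping tent (2-person) $230.39: sporting goods → 9% → $20.74
Bottle of merlot $26.44: alcoholic beverages → 8.5% → $2.25
Bike helmet $26.84: sporting goods → 9% → $2.42
Acetaminophen (200 ct) $15.20: over-the-counter medicine → 0% → $0.00
First-aid kit $33.40: over-the-counter medicine → 0% → $0.00
Soccer ball $24.64: sporting goods → 9% → $2.22
Total tax = $1.69 + $2.07 + $20.74 + $2.25 + $2.42 + $2.22 = $31.39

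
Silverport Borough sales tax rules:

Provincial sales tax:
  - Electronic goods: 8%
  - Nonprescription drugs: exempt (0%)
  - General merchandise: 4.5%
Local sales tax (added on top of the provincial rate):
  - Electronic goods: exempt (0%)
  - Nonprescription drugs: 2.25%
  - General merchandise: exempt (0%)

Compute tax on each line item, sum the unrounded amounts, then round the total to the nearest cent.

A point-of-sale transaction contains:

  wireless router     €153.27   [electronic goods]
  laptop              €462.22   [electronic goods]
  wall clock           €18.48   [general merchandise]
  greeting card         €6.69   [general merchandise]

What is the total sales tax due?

Wireless router €153.27: electronic goods → 8% + 0% local = 8% → €12.2616
Laptop €462.22: electronic goods → 8% + 0% local = 8% → €36.9776
Wall clock €18.48: general merchandise → 4.5% + 0% local = 4.5% → €0.8316
Greeting card €6.69: general merchandise → 4.5% + 0% local = 4.5% → €0.30105
Unrounded tax sum = €50.37185 → €50.37

€50.37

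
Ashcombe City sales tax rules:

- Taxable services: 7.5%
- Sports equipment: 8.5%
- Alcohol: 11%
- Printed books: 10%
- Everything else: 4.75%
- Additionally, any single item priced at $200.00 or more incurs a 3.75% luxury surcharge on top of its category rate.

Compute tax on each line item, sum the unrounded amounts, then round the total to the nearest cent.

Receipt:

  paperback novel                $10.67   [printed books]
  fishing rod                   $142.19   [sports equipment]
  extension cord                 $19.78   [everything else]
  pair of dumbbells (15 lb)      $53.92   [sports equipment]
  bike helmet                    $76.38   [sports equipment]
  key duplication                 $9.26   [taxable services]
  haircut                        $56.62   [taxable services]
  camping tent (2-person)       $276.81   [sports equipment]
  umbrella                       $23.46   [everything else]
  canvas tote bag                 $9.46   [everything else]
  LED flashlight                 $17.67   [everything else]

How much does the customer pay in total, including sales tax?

Paperback novel $10.67: printed books → 10% → $1.067
Fishing rod $142.19: sports equipment → 8.5% → $12.08615
Extension cord $19.78: everything else → 4.75% → $0.93955
Pair of dumbbells (15 lb) $53.92: sports equipment → 8.5% → $4.5832
Bike helmet $76.38: sports equipment → 8.5% → $6.4923
Key duplication $9.26: taxable services → 7.5% → $0.6945
Haircut $56.62: taxable services → 7.5% → $4.2465
Camping tent (2-person) $276.81: sports equipment → 8.5% + 3.75% surcharge = 12.25% → $33.909225
Umbrella $23.46: everything else → 4.75% → $1.11435
Canvas tote bag $9.46: everything else → 4.75% → $0.44935
LED flashlight $17.67: everything else → 4.75% → $0.839325
Subtotal = $696.22; unrounded tax = $66.42145 → $66.42; total due = $762.64

$762.64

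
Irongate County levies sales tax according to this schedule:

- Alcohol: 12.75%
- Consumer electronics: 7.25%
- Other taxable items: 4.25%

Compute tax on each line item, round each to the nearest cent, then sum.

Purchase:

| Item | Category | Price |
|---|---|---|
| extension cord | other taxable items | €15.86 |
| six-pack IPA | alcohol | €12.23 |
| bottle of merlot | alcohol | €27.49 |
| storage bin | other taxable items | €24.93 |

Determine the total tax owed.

€6.79

Extension cord €15.86: other taxable items → 4.25% → €0.67
Six-pack IPA €12.23: alcohol → 12.75% → €1.56
Bottle of merlot €27.49: alcohol → 12.75% → €3.50
Storage bin €24.93: other taxable items → 4.25% → €1.06
Total tax = €0.67 + €1.56 + €3.50 + €1.06 = €6.79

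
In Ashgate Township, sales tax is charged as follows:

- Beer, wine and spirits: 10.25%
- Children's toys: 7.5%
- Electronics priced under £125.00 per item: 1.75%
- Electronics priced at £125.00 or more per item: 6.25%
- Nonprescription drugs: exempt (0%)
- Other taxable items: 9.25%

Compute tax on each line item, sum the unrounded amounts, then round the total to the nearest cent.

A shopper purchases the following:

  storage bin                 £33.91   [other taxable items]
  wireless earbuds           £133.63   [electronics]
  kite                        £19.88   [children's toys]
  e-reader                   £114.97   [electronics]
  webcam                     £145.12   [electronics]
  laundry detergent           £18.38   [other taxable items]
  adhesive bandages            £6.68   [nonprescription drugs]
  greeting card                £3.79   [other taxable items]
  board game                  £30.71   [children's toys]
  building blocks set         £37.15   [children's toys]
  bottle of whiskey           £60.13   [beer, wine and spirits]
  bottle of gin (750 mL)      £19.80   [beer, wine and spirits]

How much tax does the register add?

£39.39

Storage bin £33.91: other taxable items → 9.25% → £3.136675
Wireless earbuds £133.63: electronics, £125.00 or more → 6.25% → £8.351875
Kite £19.88: children's toys → 7.5% → £1.491
E-reader £114.97: electronics, under £125.00 → 1.75% → £2.011975
Webcam £145.12: electronics, £125.00 or more → 6.25% → £9.07
Laundry detergent £18.38: other taxable items → 9.25% → £1.70015
Adhesive bandages £6.68: nonprescription drugs → 0% → £0.00
Greeting card £3.79: other taxable items → 9.25% → £0.350575
Board game £30.71: children's toys → 7.5% → £2.30325
Building blocks set £37.15: children's toys → 7.5% → £2.78625
Bottle of whiskey £60.13: beer, wine and spirits → 10.25% → £6.163325
Bottle of gin (750 mL) £19.80: beer, wine and spirits → 10.25% → £2.0295
Unrounded tax sum = £39.394575 → £39.39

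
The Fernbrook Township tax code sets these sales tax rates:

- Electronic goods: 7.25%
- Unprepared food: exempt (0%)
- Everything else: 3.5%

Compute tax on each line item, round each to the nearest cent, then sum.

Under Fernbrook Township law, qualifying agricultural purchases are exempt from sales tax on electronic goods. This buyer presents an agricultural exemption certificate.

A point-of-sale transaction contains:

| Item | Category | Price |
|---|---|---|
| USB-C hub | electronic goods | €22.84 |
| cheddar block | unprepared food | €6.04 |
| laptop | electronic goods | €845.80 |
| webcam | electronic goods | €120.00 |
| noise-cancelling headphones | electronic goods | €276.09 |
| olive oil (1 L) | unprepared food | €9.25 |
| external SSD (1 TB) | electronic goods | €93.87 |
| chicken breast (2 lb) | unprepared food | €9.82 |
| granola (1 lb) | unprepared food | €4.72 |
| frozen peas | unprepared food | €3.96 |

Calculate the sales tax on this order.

USB-C hub €22.84: electronic goods, buyer-exempt → 0% → €0.00
Cheddar block €6.04: unprepared food → 0% → €0.00
Laptop €845.80: electronic goods, buyer-exempt → 0% → €0.00
Webcam €120.00: electronic goods, buyer-exempt → 0% → €0.00
Noise-cancelling headphones €276.09: electronic goods, buyer-exempt → 0% → €0.00
Olive oil (1 L) €9.25: unprepared food → 0% → €0.00
External SSD (1 TB) €93.87: electronic goods, buyer-exempt → 0% → €0.00
Chicken breast (2 lb) €9.82: unprepared food → 0% → €0.00
Granola (1 lb) €4.72: unprepared food → 0% → €0.00
Frozen peas €3.96: unprepared food → 0% → €0.00
Total tax = €0.00

€0.00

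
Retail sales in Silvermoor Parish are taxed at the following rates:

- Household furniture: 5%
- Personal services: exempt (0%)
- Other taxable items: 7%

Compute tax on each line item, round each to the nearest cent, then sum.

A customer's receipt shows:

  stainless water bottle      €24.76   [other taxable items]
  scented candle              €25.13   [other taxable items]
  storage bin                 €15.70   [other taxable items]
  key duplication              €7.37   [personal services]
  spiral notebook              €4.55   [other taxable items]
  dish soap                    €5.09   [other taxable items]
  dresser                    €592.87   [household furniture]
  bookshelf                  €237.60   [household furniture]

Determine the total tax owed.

€46.79

Stainless water bottle €24.76: other taxable items → 7% → €1.73
Scented candle €25.13: other taxable items → 7% → €1.76
Storage bin €15.70: other taxable items → 7% → €1.10
Key duplication €7.37: personal services → 0% → €0.00
Spiral notebook €4.55: other taxable items → 7% → €0.32
Dish soap €5.09: other taxable items → 7% → €0.36
Dresser €592.87: household furniture → 5% → €29.64
Bookshelf €237.60: household furniture → 5% → €11.88
Total tax = €1.73 + €1.76 + €1.10 + €0.32 + €0.36 + €29.64 + €11.88 = €46.79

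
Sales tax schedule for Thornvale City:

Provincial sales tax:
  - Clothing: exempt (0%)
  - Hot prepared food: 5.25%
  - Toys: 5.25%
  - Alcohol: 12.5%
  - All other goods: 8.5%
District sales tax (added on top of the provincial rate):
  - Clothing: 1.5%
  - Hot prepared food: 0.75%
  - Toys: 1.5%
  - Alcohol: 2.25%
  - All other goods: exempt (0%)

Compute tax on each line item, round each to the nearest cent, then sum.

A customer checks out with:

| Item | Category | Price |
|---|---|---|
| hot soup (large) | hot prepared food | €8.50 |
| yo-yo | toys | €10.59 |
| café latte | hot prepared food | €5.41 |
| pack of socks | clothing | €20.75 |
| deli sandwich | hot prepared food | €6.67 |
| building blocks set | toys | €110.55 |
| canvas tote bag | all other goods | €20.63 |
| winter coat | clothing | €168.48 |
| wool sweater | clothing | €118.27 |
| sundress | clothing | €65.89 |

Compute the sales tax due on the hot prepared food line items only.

€1.23

Hot soup (large) €8.50: hot prepared food → 5.25% + 0.75% district = 6% → €0.51
Café latte €5.41: hot prepared food → 5.25% + 0.75% district = 6% → €0.32
Deli sandwich €6.67: hot prepared food → 5.25% + 0.75% district = 6% → €0.40
Tax on hot prepared food = €0.51 + €0.32 + €0.40 = €1.23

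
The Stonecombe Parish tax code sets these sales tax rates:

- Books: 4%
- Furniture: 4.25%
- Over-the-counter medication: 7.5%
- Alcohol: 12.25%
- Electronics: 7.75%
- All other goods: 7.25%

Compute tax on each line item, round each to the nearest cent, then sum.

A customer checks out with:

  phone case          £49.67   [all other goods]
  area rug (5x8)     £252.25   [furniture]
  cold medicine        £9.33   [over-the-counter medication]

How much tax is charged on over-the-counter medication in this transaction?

Cold medicine £9.33: over-the-counter medication → 7.5% → £0.70
Tax on over-the-counter medication = £0.70

£0.70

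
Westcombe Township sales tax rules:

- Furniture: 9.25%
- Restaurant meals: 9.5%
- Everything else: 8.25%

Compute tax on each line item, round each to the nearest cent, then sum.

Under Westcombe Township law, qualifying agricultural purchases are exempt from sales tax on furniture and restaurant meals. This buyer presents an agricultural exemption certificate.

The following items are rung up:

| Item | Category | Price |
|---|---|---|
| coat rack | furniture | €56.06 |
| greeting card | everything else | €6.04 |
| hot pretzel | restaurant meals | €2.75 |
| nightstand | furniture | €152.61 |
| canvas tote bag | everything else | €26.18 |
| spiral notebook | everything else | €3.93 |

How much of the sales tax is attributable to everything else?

€2.98

Greeting card €6.04: everything else → 8.25% → €0.50
Canvas tote bag €26.18: everything else → 8.25% → €2.16
Spiral notebook €3.93: everything else → 8.25% → €0.32
Tax on everything else = €0.50 + €2.16 + €0.32 = €2.98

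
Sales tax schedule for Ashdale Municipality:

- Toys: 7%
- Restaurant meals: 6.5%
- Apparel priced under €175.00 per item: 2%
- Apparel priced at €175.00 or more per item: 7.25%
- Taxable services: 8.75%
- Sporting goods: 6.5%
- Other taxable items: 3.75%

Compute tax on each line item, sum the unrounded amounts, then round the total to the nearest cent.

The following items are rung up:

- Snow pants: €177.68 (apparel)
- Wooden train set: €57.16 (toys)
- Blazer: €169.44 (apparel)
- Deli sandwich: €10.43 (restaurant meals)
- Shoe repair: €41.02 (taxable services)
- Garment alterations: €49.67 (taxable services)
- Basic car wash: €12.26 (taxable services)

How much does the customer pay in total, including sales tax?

€547.62

Snow pants €177.68: apparel, €175.00 or more → 7.25% → €12.8818
Wooden train set €57.16: toys → 7% → €4.0012
Blazer €169.44: apparel, under €175.00 → 2% → €3.3888
Deli sandwich €10.43: restaurant meals → 6.5% → €0.67795
Shoe repair €41.02: taxable services → 8.75% → €3.58925
Garment alterations €49.67: taxable services → 8.75% → €4.346125
Basic car wash €12.26: taxable services → 8.75% → €1.07275
Subtotal = €517.66; unrounded tax = €29.957875 → €29.96; total due = €547.62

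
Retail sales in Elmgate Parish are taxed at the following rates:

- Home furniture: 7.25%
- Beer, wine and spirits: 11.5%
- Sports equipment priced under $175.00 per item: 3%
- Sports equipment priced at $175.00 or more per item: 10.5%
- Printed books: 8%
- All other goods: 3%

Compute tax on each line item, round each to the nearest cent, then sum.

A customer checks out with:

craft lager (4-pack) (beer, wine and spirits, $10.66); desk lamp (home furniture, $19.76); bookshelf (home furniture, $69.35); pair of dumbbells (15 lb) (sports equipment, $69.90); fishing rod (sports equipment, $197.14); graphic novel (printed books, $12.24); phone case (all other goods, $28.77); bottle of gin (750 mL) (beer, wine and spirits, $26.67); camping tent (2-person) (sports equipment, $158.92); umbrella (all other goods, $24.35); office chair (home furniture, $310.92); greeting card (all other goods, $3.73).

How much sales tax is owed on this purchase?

Craft lager (4-pack) $10.66: beer, wine and spirits → 11.5% → $1.23
Desk lamp $19.76: home furniture → 7.25% → $1.43
Bookshelf $69.35: home furniture → 7.25% → $5.03
Pair of dumbbells (15 lb) $69.90: sports equipment, under $175.00 → 3% → $2.10
Fishing rod $197.14: sports equipment, $175.00 or more → 10.5% → $20.70
Graphic novel $12.24: printed books → 8% → $0.98
Phone case $28.77: all other goods → 3% → $0.86
Bottle of gin (750 mL) $26.67: beer, wine and spirits → 11.5% → $3.07
Camping tent (2-person) $158.92: sports equipment, under $175.00 → 3% → $4.77
Umbrella $24.35: all other goods → 3% → $0.73
Office chair $310.92: home furniture → 7.25% → $22.54
Greeting card $3.73: all other goods → 3% → $0.11
Total tax = $1.23 + $1.43 + $5.03 + $2.10 + $20.70 + $0.98 + $0.86 + $3.07 + $4.77 + $0.73 + $22.54 + $0.11 = $63.55

$63.55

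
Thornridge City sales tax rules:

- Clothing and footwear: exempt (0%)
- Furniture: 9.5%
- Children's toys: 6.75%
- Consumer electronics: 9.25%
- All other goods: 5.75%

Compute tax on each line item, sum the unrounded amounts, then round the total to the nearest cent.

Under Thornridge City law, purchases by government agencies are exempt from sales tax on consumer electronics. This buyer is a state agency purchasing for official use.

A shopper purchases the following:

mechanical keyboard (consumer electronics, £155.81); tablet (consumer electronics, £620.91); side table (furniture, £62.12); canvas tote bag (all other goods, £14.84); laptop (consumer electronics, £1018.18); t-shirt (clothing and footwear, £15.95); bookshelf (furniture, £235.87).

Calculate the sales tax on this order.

£29.16

Mechanical keyboard £155.81: consumer electronics, buyer-exempt → 0% → £0.00
Tablet £620.91: consumer electronics, buyer-exempt → 0% → £0.00
Side table £62.12: furniture → 9.5% → £5.9014
Canvas tote bag £14.84: all other goods → 5.75% → £0.8533
Laptop £1018.18: consumer electronics, buyer-exempt → 0% → £0.00
T-shirt £15.95: clothing and footwear → 0% → £0.00
Bookshelf £235.87: furniture → 9.5% → £22.40765
Unrounded tax sum = £29.16235 → £29.16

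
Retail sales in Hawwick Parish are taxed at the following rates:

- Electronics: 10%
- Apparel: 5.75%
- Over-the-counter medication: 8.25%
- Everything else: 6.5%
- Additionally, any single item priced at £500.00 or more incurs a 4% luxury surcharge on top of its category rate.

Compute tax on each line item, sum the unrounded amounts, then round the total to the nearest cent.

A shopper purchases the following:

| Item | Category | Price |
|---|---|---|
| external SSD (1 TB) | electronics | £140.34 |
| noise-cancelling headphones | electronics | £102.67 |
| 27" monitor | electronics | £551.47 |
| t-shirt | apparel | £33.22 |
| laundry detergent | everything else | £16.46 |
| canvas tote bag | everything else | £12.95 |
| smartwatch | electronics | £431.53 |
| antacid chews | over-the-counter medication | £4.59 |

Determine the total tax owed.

External SSD (1 TB) £140.34: electronics → 10% → £14.034
Noise-cancelling headphones £102.67: electronics → 10% → £10.267
27" monitor £551.47: electronics → 10% + 4% surcharge = 14% → £77.2058
T-shirt £33.22: apparel → 5.75% → £1.91015
Laundry detergent £16.46: everything else → 6.5% → £1.0699
Canvas tote bag £12.95: everything else → 6.5% → £0.84175
Smartwatch £431.53: electronics → 10% → £43.153
Antacid chews £4.59: over-the-counter medication → 8.25% → £0.378675
Unrounded tax sum = £148.860275 → £148.86

£148.86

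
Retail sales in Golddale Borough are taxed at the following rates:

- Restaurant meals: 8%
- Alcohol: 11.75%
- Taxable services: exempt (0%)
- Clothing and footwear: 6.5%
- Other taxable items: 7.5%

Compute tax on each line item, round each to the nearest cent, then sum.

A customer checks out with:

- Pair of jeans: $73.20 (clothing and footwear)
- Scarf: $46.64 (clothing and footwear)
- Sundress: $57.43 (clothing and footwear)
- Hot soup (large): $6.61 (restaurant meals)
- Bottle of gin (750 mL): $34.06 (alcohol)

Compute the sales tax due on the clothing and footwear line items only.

Pair of jeans $73.20: clothing and footwear → 6.5% → $4.76
Scarf $46.64: clothing and footwear → 6.5% → $3.03
Sundress $57.43: clothing and footwear → 6.5% → $3.73
Tax on clothing and footwear = $4.76 + $3.03 + $3.73 = $11.52

$11.52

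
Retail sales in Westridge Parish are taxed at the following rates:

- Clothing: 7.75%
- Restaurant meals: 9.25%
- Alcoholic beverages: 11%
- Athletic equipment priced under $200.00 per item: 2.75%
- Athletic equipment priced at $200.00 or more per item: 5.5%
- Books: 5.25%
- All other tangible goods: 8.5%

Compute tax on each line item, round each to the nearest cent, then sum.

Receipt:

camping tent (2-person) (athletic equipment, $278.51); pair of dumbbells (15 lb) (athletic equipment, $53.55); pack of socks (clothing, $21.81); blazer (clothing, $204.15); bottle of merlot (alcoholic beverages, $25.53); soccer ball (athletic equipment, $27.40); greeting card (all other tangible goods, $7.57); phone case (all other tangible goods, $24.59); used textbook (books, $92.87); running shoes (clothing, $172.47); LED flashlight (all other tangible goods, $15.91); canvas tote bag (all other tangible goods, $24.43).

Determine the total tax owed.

$62.27

Camping tent (2-person) $278.51: athletic equipment, $200.00 or more → 5.5% → $15.32
Pair of dumbbells (15 lb) $53.55: athletic equipment, under $200.00 → 2.75% → $1.47
Pack of socks $21.81: clothing → 7.75% → $1.69
Blazer $204.15: clothing → 7.75% → $15.82
Bottle of merlot $25.53: alcoholic beverages → 11% → $2.81
Soccer ball $27.40: athletic equipment, under $200.00 → 2.75% → $0.75
Greeting card $7.57: all other tangible goods → 8.5% → $0.64
Phone case $24.59: all other tangible goods → 8.5% → $2.09
Used textbook $92.87: books → 5.25% → $4.88
Running shoes $172.47: clothing → 7.75% → $13.37
LED flashlight $15.91: all other tangible goods → 8.5% → $1.35
Canvas tote bag $24.43: all other tangible goods → 8.5% → $2.08
Total tax = $15.32 + $1.47 + $1.69 + $15.82 + $2.81 + $0.75 + $0.64 + $2.09 + $4.88 + $13.37 + $1.35 + $2.08 = $62.27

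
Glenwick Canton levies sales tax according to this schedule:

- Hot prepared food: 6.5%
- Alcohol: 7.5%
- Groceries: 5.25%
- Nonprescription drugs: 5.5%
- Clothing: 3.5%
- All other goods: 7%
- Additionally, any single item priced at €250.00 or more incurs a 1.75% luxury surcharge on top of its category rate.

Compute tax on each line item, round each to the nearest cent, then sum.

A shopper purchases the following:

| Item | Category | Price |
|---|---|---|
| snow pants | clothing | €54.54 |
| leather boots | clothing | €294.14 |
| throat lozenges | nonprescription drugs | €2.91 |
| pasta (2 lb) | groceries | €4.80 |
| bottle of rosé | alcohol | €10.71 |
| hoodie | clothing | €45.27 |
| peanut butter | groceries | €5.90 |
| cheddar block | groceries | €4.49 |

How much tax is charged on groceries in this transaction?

€0.80

Pasta (2 lb) €4.80: groceries → 5.25% → €0.25
Peanut butter €5.90: groceries → 5.25% → €0.31
Cheddar block €4.49: groceries → 5.25% → €0.24
Tax on groceries = €0.25 + €0.31 + €0.24 = €0.80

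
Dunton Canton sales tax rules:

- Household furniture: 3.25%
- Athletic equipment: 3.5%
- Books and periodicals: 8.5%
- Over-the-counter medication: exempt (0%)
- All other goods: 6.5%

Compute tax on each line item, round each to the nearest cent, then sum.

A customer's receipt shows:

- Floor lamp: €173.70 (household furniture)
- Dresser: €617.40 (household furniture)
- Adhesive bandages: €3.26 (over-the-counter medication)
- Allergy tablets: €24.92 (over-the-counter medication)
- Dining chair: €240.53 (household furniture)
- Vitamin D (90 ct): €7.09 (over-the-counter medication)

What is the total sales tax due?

€33.54

Floor lamp €173.70: household furniture → 3.25% → €5.65
Dresser €617.40: household furniture → 3.25% → €20.07
Adhesive bandages €3.26: over-the-counter medication → 0% → €0.00
Allergy tablets €24.92: over-the-counter medication → 0% → €0.00
Dining chair €240.53: household furniture → 3.25% → €7.82
Vitamin D (90 ct) €7.09: over-the-counter medication → 0% → €0.00
Total tax = €5.65 + €20.07 + €7.82 = €33.54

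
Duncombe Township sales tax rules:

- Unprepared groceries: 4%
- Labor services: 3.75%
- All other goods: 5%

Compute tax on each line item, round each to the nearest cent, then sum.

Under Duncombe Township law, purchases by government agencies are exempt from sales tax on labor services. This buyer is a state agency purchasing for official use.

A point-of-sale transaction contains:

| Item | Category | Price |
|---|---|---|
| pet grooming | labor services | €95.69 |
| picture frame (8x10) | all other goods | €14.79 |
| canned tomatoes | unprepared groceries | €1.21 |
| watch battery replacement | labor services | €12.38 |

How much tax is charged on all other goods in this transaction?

Picture frame (8x10) €14.79: all other goods → 5% → €0.74
Tax on all other goods = €0.74

€0.74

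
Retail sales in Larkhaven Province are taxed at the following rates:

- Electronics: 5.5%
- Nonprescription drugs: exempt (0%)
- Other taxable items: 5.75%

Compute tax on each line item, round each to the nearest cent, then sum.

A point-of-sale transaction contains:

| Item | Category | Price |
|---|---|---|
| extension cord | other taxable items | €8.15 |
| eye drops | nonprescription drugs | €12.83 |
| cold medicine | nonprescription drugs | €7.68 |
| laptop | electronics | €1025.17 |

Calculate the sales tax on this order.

€56.85

Extension cord €8.15: other taxable items → 5.75% → €0.47
Eye drops €12.83: nonprescription drugs → 0% → €0.00
Cold medicine €7.68: nonprescription drugs → 0% → €0.00
Laptop €1025.17: electronics → 5.5% → €56.38
Total tax = €0.47 + €56.38 = €56.85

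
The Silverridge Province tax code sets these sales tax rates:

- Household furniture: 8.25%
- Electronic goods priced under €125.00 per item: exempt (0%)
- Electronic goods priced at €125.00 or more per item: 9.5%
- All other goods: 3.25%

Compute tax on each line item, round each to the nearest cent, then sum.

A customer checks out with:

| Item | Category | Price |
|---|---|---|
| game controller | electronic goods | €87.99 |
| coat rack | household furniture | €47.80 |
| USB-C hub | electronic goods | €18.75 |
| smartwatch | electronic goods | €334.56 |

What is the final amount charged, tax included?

Game controller €87.99: electronic goods, under €125.00 → 0% → €0.00
Coat rack €47.80: household furniture → 8.25% → €3.94
USB-C hub €18.75: electronic goods, under €125.00 → 0% → €0.00
Smartwatch €334.56: electronic goods, €125.00 or more → 9.5% → €31.78
Subtotal = €489.10; tax = €35.72; total due = €524.82

€524.82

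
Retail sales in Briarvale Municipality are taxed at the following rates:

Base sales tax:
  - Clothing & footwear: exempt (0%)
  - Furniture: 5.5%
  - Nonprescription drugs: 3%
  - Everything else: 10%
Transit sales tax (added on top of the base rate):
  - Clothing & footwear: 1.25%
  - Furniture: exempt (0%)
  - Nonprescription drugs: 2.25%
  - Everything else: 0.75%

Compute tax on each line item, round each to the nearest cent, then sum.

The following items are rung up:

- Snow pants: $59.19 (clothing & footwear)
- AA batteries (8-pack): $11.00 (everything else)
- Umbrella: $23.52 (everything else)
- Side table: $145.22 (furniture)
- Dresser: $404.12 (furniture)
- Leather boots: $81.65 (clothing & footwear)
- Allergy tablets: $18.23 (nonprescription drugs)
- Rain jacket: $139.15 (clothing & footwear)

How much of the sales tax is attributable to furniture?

$30.22

Side table $145.22: furniture → 5.5% + 0% transit = 5.5% → $7.99
Dresser $404.12: furniture → 5.5% + 0% transit = 5.5% → $22.23
Tax on furniture = $7.99 + $22.23 = $30.22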